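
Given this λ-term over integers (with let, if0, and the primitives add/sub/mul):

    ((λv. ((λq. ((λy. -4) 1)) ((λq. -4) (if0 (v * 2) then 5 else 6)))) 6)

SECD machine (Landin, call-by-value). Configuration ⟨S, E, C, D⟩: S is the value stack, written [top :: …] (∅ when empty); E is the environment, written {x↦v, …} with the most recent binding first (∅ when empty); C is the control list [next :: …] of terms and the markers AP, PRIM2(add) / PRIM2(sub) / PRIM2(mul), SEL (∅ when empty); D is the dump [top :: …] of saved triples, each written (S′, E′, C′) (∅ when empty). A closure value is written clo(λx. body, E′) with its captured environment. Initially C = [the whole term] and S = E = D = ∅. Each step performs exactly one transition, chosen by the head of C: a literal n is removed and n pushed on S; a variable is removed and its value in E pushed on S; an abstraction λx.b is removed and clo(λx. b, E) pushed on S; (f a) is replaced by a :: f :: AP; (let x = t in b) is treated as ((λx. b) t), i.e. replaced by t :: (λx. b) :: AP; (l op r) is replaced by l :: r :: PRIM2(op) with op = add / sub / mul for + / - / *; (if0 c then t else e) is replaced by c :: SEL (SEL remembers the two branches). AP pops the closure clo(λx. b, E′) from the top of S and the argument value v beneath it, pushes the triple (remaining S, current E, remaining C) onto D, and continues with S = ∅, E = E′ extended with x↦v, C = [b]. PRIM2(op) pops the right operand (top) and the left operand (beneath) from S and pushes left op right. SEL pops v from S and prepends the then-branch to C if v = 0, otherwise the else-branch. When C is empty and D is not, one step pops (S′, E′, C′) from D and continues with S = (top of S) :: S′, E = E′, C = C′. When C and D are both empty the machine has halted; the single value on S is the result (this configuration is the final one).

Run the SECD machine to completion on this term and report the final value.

t=0: <S=∅, E=∅, C=[((λv. ((λq. ((λy. -4) 1)) ((λq. -4) (if0 (v * 2) then 5 else 6)))) 6)], D=∅>
t=1: <S=∅, E=∅, C=[6 :: (λv. ((λq. ((λy. -4) 1)) ((λq. -4) (if0 (v * 2) then 5 else 6)))) :: AP], D=∅>
t=2: <S=[6], E=∅, C=[(λv. ((λq. ((λy. -4) 1)) ((λq. -4) (if0 (v * 2) then 5 else 6)))) :: AP], D=∅>
t=3: <S=[clo(λv. ((λq. ((λy. -4) 1)) ((λq. -4) (if0 (v * 2) then 5 else 6))), ∅) :: 6], E=∅, C=[AP], D=∅>
t=4: <S=∅, E={v↦6}, C=[((λq. ((λy. -4) 1)) ((λq. -4) (if0 (v * 2) then 5 else 6)))], D=[(∅, ∅, ∅)]>
t=5: <S=∅, E={v↦6}, C=[((λq. -4) (if0 (v * 2) then 5 else 6)) :: (λq. ((λy. -4) 1)) :: AP], D=[(∅, ∅, ∅)]>
t=6: <S=∅, E={v↦6}, C=[(if0 (v * 2) then 5 else 6) :: (λq. -4) :: AP :: (λq. ((λy. -4) 1)) :: AP], D=[(∅, ∅, ∅)]>
t=7: <S=∅, E={v↦6}, C=[(v * 2) :: SEL :: (λq. -4) :: AP :: (λq. ((λy. -4) 1)) :: AP], D=[(∅, ∅, ∅)]>
t=8: <S=∅, E={v↦6}, C=[v :: 2 :: PRIM2(mul) :: SEL :: (λq. -4) :: AP :: (λq. ((λy. -4) 1)) :: AP], D=[(∅, ∅, ∅)]>
t=9: <S=[6], E={v↦6}, C=[2 :: PRIM2(mul) :: SEL :: (λq. -4) :: AP :: (λq. ((λy. -4) 1)) :: AP], D=[(∅, ∅, ∅)]>
t=10: <S=[2 :: 6], E={v↦6}, C=[PRIM2(mul) :: SEL :: (λq. -4) :: AP :: (λq. ((λy. -4) 1)) :: AP], D=[(∅, ∅, ∅)]>
t=11: <S=[12], E={v↦6}, C=[SEL :: (λq. -4) :: AP :: (λq. ((λy. -4) 1)) :: AP], D=[(∅, ∅, ∅)]>
t=12: <S=∅, E={v↦6}, C=[6 :: (λq. -4) :: AP :: (λq. ((λy. -4) 1)) :: AP], D=[(∅, ∅, ∅)]>
t=13: <S=[6], E={v↦6}, C=[(λq. -4) :: AP :: (λq. ((λy. -4) 1)) :: AP], D=[(∅, ∅, ∅)]>
t=14: <S=[clo(λq. -4, {v↦6}) :: 6], E={v↦6}, C=[AP :: (λq. ((λy. -4) 1)) :: AP], D=[(∅, ∅, ∅)]>
t=15: <S=∅, E={q↦6, v↦6}, C=[-4], D=[(∅, {v↦6}, [(λq. ((λy. -4) 1)) :: AP]) :: (∅, ∅, ∅)]>
t=16: <S=[-4], E={q↦6, v↦6}, C=∅, D=[(∅, {v↦6}, [(λq. ((λy. -4) 1)) :: AP]) :: (∅, ∅, ∅)]>
t=17: <S=[-4], E={v↦6}, C=[(λq. ((λy. -4) 1)) :: AP], D=[(∅, ∅, ∅)]>
t=18: <S=[clo(λq. ((λy. -4) 1), {v↦6}) :: -4], E={v↦6}, C=[AP], D=[(∅, ∅, ∅)]>
t=19: <S=∅, E={q↦-4, v↦6}, C=[((λy. -4) 1)], D=[(∅, {v↦6}, ∅) :: (∅, ∅, ∅)]>
t=20: <S=∅, E={q↦-4, v↦6}, C=[1 :: (λy. -4) :: AP], D=[(∅, {v↦6}, ∅) :: (∅, ∅, ∅)]>
t=21: <S=[1], E={q↦-4, v↦6}, C=[(λy. -4) :: AP], D=[(∅, {v↦6}, ∅) :: (∅, ∅, ∅)]>
t=22: <S=[clo(λy. -4, {q↦-4, v↦6}) :: 1], E={q↦-4, v↦6}, C=[AP], D=[(∅, {v↦6}, ∅) :: (∅, ∅, ∅)]>
t=23: <S=∅, E={y↦1, q↦-4, v↦6}, C=[-4], D=[(∅, {q↦-4, v↦6}, ∅) :: (∅, {v↦6}, ∅) :: (∅, ∅, ∅)]>
t=24: <S=[-4], E={y↦1, q↦-4, v↦6}, C=∅, D=[(∅, {q↦-4, v↦6}, ∅) :: (∅, {v↦6}, ∅) :: (∅, ∅, ∅)]>
t=25: <S=[-4], E={q↦-4, v↦6}, C=∅, D=[(∅, {v↦6}, ∅) :: (∅, ∅, ∅)]>
t=26: <S=[-4], E={v↦6}, C=∅, D=[(∅, ∅, ∅)]>
t=27: <S=[-4], E=∅, C=∅, D=∅>
→ final value -4

Answer: -4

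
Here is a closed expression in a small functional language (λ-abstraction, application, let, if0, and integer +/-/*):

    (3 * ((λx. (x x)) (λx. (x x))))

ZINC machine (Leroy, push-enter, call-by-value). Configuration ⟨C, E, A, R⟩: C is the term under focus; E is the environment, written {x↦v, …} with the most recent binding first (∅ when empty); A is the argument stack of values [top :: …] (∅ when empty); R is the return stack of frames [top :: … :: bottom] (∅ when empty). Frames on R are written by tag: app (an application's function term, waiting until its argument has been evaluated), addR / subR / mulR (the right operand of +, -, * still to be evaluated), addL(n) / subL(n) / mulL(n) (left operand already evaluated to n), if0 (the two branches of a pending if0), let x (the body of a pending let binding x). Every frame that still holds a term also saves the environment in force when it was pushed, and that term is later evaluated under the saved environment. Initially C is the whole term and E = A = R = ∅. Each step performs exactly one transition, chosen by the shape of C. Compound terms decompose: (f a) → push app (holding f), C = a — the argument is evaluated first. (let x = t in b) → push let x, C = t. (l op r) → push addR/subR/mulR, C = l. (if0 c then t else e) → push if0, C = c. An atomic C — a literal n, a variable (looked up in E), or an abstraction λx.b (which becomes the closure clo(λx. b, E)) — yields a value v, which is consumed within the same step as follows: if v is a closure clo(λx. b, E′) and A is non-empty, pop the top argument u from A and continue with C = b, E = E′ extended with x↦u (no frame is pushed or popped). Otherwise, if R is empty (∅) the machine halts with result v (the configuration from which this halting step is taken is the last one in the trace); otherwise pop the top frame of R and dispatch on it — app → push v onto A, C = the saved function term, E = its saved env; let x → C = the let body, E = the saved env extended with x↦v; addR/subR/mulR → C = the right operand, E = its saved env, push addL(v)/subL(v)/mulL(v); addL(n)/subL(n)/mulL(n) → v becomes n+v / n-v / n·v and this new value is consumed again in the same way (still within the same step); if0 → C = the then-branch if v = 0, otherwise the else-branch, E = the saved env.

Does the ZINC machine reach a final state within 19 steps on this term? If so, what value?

t=0: [C=(3 * ((λx. (x x)) (λx. (x x)))) | E=∅ | A=∅ | R=∅]
t=1: [C=3 | E=∅ | A=∅ | R=[mulR]]
t=2: [C=((λx. (x x)) (λx. (x x))) | E=∅ | A=∅ | R=[mulL(3)]]
t=3: [C=(λx. (x x)) | E=∅ | A=∅ | R=[app :: mulL(3)]]
t=4: [C=(λx. (x x)) | E=∅ | A=[clo(λx. (x x), ∅)] | R=[mulL(3)]]
t=5: [C=(x x) | E={x↦clo(λx. (x x), ∅)} | A=∅ | R=[mulL(3)]]
t=6: [C=x | E={x↦clo(λx. (x x), ∅)} | A=∅ | R=[app :: mulL(3)]]
t=7: [C=x | E={x↦clo(λx. (x x), ∅)} | A=[clo(λx. (x x), ∅)] | R=[mulL(3)]]
… configuration repeats with period 3 (steps 5–7 recur indefinitely) …

Answer: DIVERGES (no final state within 19 steps)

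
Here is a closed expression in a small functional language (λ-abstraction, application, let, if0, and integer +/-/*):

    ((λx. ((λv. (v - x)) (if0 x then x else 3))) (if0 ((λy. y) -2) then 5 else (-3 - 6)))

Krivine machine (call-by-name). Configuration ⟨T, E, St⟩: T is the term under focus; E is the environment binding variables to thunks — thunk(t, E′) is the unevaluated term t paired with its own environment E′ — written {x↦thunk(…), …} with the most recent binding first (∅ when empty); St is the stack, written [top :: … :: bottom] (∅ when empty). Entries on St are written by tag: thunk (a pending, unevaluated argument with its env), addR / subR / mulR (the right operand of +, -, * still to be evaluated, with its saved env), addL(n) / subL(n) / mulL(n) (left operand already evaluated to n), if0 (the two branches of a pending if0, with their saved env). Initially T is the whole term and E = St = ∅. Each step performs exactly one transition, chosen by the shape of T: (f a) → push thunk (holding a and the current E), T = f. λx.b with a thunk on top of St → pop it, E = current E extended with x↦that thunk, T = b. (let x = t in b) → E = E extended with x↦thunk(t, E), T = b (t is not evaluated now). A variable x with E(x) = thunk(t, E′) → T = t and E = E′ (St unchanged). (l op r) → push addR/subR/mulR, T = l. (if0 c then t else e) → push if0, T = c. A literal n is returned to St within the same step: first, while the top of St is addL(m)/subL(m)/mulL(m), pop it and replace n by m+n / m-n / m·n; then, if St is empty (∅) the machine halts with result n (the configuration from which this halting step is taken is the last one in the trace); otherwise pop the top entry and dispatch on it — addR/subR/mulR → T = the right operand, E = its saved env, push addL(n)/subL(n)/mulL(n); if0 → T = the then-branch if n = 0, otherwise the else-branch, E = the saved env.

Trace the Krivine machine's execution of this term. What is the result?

Answer: 12

Derivation:
[0] <T=((λx. ((λv. (v - x)) (if0 x then x else 3))) (if0 ((λy. y) -2) then 5 else (-3 - 6))), E=∅, St=∅>
[1] <T=(λx. ((λv. (v - x)) (if0 x then x else 3))), E=∅, St=[thunk]>
[2] <T=((λv. (v - x)) (if0 x then x else 3)), E={x↦thunk((if0 ((λy. y) -2) then 5 else (-3 - 6)), ∅)}, St=∅>
[3] <T=(λv. (v - x)), E={x↦thunk((if0 ((λy. y) -2) then 5 else (-3 - 6)), ∅)}, St=[thunk]>
[4] <T=(v - x), E={v↦thunk((if0 x then x else 3), {x↦thunk((if0 ((λy. y) -2) then 5 else (-3 - 6)), ∅)}), x↦thunk((if0 ((λy. y) -2) then 5 else (-3 - 6)), ∅)}, St=∅>
[5] <T=v, E={v↦thunk((if0 x then x else 3), {x↦thunk((if0 ((λy. y) -2) then 5 else (-3 - 6)), ∅)}), x↦thunk((if0 ((λy. y) -2) then 5 else (-3 - 6)), ∅)}, St=[subR]>
[6] <T=(if0 x then x else 3), E={x↦thunk((if0 ((λy. y) -2) then 5 else (-3 - 6)), ∅)}, St=[subR]>
[7] <T=x, E={x↦thunk((if0 ((λy. y) -2) then 5 else (-3 - 6)), ∅)}, St=[if0 :: subR]>
[8] <T=(if0 ((λy. y) -2) then 5 else (-3 - 6)), E=∅, St=[if0 :: subR]>
[9] <T=((λy. y) -2), E=∅, St=[if0 :: if0 :: subR]>
[10] <T=(λy. y), E=∅, St=[thunk :: if0 :: if0 :: subR]>
[11] <T=y, E={y↦thunk(-2, ∅)}, St=[if0 :: if0 :: subR]>
[12] <T=-2, E=∅, St=[if0 :: if0 :: subR]>
[13] <T=(-3 - 6), E=∅, St=[if0 :: subR]>
[14] <T=-3, E=∅, St=[subR :: if0 :: subR]>
[15] <T=6, E=∅, St=[subL(-3) :: if0 :: subR]>
[16] <T=3, E={x↦thunk((if0 ((λy. y) -2) then 5 else (-3 - 6)), ∅)}, St=[subR]>
[17] <T=x, E={v↦thunk((if0 x then x else 3), {x↦thunk((if0 ((λy. y) -2) then 5 else (-3 - 6)), ∅)}), x↦thunk((if0 ((λy. y) -2) then 5 else (-3 - 6)), ∅)}, St=[subL(3)]>
[18] <T=(if0 ((λy. y) -2) then 5 else (-3 - 6)), E=∅, St=[subL(3)]>
[19] <T=((λy. y) -2), E=∅, St=[if0 :: subL(3)]>
[20] <T=(λy. y), E=∅, St=[thunk :: if0 :: subL(3)]>
[21] <T=y, E={y↦thunk(-2, ∅)}, St=[if0 :: subL(3)]>
[22] <T=-2, E=∅, St=[if0 :: subL(3)]>
[23] <T=(-3 - 6), E=∅, St=[subL(3)]>
[24] <T=-3, E=∅, St=[subR :: subL(3)]>
[25] <T=6, E=∅, St=[subL(-3) :: subL(3)]>
→ final value 12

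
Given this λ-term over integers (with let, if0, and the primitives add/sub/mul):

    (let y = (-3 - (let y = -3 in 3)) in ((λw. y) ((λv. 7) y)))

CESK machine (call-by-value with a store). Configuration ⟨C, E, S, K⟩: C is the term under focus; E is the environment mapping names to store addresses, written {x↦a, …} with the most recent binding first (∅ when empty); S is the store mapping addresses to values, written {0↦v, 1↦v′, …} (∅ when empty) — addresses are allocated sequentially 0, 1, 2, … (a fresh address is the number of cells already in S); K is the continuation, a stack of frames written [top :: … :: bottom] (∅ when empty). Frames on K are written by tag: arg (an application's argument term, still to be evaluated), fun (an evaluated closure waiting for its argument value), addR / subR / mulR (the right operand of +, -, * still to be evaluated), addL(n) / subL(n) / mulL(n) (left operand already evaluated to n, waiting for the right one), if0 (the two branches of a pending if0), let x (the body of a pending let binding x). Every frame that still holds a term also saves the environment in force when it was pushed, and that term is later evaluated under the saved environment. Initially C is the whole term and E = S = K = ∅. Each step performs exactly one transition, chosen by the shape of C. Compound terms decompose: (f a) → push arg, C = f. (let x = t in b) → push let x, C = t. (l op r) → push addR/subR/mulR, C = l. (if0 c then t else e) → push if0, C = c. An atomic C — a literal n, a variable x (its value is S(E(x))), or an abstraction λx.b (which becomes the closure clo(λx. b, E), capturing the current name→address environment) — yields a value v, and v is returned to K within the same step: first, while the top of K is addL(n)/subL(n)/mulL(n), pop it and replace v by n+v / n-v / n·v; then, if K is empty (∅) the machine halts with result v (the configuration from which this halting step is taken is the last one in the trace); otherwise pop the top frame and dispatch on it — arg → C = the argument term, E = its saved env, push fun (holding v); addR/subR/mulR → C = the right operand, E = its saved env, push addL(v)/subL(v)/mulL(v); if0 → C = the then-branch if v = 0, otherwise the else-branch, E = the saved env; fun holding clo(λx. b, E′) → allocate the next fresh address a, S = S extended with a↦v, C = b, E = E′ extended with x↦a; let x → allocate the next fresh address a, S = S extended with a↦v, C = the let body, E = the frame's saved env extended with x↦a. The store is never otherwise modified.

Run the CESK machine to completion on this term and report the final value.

t=0: ⟨C=(let y = (-3 - (let y = -3 in 3)) in ((λw. y) ((λv. 7) y))); E=∅; S=∅; K=∅⟩
t=1: ⟨C=(-3 - (let y = -3 in 3)); E=∅; S=∅; K=[let y]⟩
t=2: ⟨C=-3; E=∅; S=∅; K=[subR :: let y]⟩
t=3: ⟨C=(let y = -3 in 3); E=∅; S=∅; K=[subL(-3) :: let y]⟩
t=4: ⟨C=-3; E=∅; S=∅; K=[let y :: subL(-3) :: let y]⟩
t=5: ⟨C=3; E={y↦0}; S={0↦-3}; K=[subL(-3) :: let y]⟩
t=6: ⟨C=((λw. y) ((λv. 7) y)); E={y↦1}; S={0↦-3, 1↦-6}; K=∅⟩
t=7: ⟨C=(λw. y); E={y↦1}; S={0↦-3, 1↦-6}; K=[arg]⟩
t=8: ⟨C=((λv. 7) y); E={y↦1}; S={0↦-3, 1↦-6}; K=[fun]⟩
t=9: ⟨C=(λv. 7); E={y↦1}; S={0↦-3, 1↦-6}; K=[arg :: fun]⟩
t=10: ⟨C=y; E={y↦1}; S={0↦-3, 1↦-6}; K=[fun :: fun]⟩
t=11: ⟨C=7; E={v↦2, y↦1}; S={0↦-3, 1↦-6, 2↦-6}; K=[fun]⟩
t=12: ⟨C=y; E={w↦3, y↦1}; S={0↦-3, 1↦-6, 2↦-6, 3↦7}; K=∅⟩
→ final value -6

Answer: -6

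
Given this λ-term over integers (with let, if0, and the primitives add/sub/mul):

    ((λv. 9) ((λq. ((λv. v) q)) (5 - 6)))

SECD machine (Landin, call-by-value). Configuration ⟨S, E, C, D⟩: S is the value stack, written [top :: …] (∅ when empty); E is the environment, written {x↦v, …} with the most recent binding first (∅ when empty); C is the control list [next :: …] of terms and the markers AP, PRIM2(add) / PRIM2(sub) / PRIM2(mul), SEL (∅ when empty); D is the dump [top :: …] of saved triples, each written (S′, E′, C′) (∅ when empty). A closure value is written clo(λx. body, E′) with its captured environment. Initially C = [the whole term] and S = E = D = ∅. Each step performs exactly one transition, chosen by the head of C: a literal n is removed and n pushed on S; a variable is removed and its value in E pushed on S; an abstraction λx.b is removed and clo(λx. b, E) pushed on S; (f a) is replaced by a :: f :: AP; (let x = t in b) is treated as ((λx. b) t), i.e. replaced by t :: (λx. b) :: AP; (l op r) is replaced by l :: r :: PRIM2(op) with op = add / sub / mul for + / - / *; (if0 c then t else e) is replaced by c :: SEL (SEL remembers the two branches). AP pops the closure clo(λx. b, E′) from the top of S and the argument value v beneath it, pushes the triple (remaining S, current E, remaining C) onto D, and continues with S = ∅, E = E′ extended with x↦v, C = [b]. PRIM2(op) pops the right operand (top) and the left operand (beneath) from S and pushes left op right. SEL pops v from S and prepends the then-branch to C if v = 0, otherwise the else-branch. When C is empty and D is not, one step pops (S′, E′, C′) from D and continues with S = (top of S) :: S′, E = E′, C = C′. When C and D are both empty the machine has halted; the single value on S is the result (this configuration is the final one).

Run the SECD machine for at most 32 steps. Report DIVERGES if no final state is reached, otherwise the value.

[0] ⟨S=∅; E=∅; C=[((λv. 9) ((λq. ((λv. v) q)) (5 - 6)))]; D=∅⟩
[1] ⟨S=∅; E=∅; C=[((λq. ((λv. v) q)) (5 - 6)) :: (λv. 9) :: AP]; D=∅⟩
[2] ⟨S=∅; E=∅; C=[(5 - 6) :: (λq. ((λv. v) q)) :: AP :: (λv. 9) :: AP]; D=∅⟩
[3] ⟨S=∅; E=∅; C=[5 :: 6 :: PRIM2(sub) :: (λq. ((λv. v) q)) :: AP :: (λv. 9) :: AP]; D=∅⟩
[4] ⟨S=[5]; E=∅; C=[6 :: PRIM2(sub) :: (λq. ((λv. v) q)) :: AP :: (λv. 9) :: AP]; D=∅⟩
[5] ⟨S=[6 :: 5]; E=∅; C=[PRIM2(sub) :: (λq. ((λv. v) q)) :: AP :: (λv. 9) :: AP]; D=∅⟩
[6] ⟨S=[-1]; E=∅; C=[(λq. ((λv. v) q)) :: AP :: (λv. 9) :: AP]; D=∅⟩
[7] ⟨S=[clo(λq. ((λv. v) q), ∅) :: -1]; E=∅; C=[AP :: (λv. 9) :: AP]; D=∅⟩
[8] ⟨S=∅; E={q↦-1}; C=[((λv. v) q)]; D=[(∅, ∅, [(λv. 9) :: AP])]⟩
[9] ⟨S=∅; E={q↦-1}; C=[q :: (λv. v) :: AP]; D=[(∅, ∅, [(λv. 9) :: AP])]⟩
[10] ⟨S=[-1]; E={q↦-1}; C=[(λv. v) :: AP]; D=[(∅, ∅, [(λv. 9) :: AP])]⟩
[11] ⟨S=[clo(λv. v, {q↦-1}) :: -1]; E={q↦-1}; C=[AP]; D=[(∅, ∅, [(λv. 9) :: AP])]⟩
[12] ⟨S=∅; E={v↦-1, q↦-1}; C=[v]; D=[(∅, {q↦-1}, ∅) :: (∅, ∅, [(λv. 9) :: AP])]⟩
[13] ⟨S=[-1]; E={v↦-1, q↦-1}; C=∅; D=[(∅, {q↦-1}, ∅) :: (∅, ∅, [(λv. 9) :: AP])]⟩
[14] ⟨S=[-1]; E={q↦-1}; C=∅; D=[(∅, ∅, [(λv. 9) :: AP])]⟩
[15] ⟨S=[-1]; E=∅; C=[(λv. 9) :: AP]; D=∅⟩
[16] ⟨S=[clo(λv. 9, ∅) :: -1]; E=∅; C=[AP]; D=∅⟩
[17] ⟨S=∅; E={v↦-1}; C=[9]; D=[(∅, ∅, ∅)]⟩
[18] ⟨S=[9]; E={v↦-1}; C=∅; D=[(∅, ∅, ∅)]⟩
[19] ⟨S=[9]; E=∅; C=∅; D=∅⟩
→ final value 9

Answer: 9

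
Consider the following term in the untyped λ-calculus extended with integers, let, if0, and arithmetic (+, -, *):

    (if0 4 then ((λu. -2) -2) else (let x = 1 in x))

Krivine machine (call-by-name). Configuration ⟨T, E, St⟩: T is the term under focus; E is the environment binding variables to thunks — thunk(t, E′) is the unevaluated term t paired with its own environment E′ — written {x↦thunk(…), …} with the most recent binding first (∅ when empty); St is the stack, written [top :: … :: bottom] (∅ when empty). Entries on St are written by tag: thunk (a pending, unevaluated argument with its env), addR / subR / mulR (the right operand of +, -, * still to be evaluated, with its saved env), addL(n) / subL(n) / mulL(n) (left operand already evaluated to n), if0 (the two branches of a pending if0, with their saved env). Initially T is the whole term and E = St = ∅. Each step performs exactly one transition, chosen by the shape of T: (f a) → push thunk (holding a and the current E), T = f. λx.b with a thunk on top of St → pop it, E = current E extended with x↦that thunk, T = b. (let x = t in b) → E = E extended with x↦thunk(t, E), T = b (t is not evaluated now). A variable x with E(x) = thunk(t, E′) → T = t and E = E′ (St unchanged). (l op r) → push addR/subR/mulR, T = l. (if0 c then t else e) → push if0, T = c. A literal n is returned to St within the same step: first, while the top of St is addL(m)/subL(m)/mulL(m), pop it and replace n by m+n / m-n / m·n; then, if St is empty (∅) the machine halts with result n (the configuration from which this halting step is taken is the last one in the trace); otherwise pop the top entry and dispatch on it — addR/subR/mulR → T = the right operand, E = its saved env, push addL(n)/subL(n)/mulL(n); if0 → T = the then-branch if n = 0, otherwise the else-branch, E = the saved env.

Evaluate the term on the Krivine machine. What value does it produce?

step 0: <T=(if0 4 then ((λu. -2) -2) else (let x = 1 in x)), E=∅, St=∅>
step 1: <T=4, E=∅, St=[if0]>
step 2: <T=(let x = 1 in x), E=∅, St=∅>
step 3: <T=x, E={x↦thunk(1, ∅)}, St=∅>
step 4: <T=1, E=∅, St=∅>
→ final value 1

Answer: 1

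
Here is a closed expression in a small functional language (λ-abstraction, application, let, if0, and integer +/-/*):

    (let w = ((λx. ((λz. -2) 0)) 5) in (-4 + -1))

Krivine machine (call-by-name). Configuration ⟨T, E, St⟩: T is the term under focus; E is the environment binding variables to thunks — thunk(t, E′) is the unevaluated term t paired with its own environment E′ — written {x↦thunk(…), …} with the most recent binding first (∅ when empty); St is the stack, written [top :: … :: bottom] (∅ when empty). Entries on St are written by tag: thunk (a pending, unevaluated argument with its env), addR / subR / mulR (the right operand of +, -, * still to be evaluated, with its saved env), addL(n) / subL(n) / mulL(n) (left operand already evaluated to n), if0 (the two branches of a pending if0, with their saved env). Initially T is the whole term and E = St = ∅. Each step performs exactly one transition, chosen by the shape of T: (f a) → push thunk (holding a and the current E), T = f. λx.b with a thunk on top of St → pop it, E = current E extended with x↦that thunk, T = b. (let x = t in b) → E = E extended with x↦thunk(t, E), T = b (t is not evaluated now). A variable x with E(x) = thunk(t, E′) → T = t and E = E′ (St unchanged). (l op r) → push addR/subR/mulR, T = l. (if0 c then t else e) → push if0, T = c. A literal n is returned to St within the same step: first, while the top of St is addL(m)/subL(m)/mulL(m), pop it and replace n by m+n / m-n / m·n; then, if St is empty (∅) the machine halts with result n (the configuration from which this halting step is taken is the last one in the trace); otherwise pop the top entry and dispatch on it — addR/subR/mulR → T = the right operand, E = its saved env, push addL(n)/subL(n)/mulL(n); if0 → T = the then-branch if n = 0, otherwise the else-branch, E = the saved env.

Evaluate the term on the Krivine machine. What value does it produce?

[0] <T=(let w = ((λx. ((λz. -2) 0)) 5) in (-4 + -1)), E=∅, St=∅>
[1] <T=(-4 + -1), E={w↦thunk(((λx. ((λz. -2) 0)) 5), ∅)}, St=∅>
[2] <T=-4, E={w↦thunk(((λx. ((λz. -2) 0)) 5), ∅)}, St=[addR]>
[3] <T=-1, E={w↦thunk(((λx. ((λz. -2) 0)) 5), ∅)}, St=[addL(-4)]>
→ final value -5

Answer: -5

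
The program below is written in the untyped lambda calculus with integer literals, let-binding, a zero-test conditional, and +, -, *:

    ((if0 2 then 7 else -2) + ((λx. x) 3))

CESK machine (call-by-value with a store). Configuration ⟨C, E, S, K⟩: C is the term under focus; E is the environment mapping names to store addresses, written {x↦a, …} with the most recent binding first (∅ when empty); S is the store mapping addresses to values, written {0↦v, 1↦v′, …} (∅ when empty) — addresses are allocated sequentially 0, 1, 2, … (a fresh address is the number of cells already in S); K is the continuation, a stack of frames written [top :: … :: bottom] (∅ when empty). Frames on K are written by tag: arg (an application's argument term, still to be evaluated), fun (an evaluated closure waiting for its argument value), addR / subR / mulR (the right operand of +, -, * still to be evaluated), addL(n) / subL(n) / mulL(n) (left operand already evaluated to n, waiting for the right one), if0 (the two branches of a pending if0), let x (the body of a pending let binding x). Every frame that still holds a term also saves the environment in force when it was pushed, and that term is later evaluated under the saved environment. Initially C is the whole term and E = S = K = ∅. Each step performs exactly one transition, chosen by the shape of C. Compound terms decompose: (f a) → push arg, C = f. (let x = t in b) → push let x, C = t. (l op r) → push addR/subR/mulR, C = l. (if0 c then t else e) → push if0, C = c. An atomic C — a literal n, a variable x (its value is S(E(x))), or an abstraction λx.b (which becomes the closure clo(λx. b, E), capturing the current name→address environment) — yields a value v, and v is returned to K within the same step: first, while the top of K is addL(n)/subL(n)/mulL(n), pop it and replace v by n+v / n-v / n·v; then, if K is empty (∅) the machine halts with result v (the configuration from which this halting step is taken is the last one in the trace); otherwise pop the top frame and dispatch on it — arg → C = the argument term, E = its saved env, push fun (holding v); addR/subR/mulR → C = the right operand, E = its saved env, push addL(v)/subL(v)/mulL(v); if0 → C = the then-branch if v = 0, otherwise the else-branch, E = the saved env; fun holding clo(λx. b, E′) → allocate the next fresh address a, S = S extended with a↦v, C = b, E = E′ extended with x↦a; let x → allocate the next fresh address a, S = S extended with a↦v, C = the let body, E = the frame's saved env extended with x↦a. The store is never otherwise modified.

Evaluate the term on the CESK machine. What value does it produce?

t=0: ⟨C=((if0 2 then 7 else -2) + ((λx. x) 3)); E=∅; S=∅; K=∅⟩
t=1: ⟨C=(if0 2 then 7 else -2); E=∅; S=∅; K=[addR]⟩
t=2: ⟨C=2; E=∅; S=∅; K=[if0 :: addR]⟩
t=3: ⟨C=-2; E=∅; S=∅; K=[addR]⟩
t=4: ⟨C=((λx. x) 3); E=∅; S=∅; K=[addL(-2)]⟩
t=5: ⟨C=(λx. x); E=∅; S=∅; K=[arg :: addL(-2)]⟩
t=6: ⟨C=3; E=∅; S=∅; K=[fun :: addL(-2)]⟩
t=7: ⟨C=x; E={x↦0}; S={0↦3}; K=[addL(-2)]⟩
→ final value 1

Answer: 1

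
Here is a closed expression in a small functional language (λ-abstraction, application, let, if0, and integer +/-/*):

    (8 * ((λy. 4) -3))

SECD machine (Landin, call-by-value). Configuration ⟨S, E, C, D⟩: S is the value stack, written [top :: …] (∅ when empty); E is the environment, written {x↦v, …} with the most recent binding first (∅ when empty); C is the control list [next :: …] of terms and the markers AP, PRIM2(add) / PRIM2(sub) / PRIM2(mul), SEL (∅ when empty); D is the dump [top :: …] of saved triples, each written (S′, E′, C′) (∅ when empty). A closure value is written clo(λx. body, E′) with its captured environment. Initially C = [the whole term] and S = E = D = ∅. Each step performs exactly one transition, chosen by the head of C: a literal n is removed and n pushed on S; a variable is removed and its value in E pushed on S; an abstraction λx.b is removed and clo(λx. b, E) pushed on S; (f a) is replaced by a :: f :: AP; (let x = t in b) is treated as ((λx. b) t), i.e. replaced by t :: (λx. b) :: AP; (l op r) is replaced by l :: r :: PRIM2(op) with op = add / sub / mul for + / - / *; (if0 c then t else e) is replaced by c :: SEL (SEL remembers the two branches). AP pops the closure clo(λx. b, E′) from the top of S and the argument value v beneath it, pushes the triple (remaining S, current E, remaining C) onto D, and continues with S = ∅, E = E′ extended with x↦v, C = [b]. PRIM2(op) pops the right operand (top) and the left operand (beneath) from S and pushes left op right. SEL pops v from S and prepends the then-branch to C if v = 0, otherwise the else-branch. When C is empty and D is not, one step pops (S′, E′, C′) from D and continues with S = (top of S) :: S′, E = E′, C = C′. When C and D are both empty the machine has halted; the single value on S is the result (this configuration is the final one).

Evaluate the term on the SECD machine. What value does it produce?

0. [S=∅ | E=∅ | C=[(8 * ((λy. 4) -3))] | D=∅]
1. [S=∅ | E=∅ | C=[8 :: ((λy. 4) -3) :: PRIM2(mul)] | D=∅]
2. [S=[8] | E=∅ | C=[((λy. 4) -3) :: PRIM2(mul)] | D=∅]
3. [S=[8] | E=∅ | C=[-3 :: (λy. 4) :: AP :: PRIM2(mul)] | D=∅]
4. [S=[-3 :: 8] | E=∅ | C=[(λy. 4) :: AP :: PRIM2(mul)] | D=∅]
5. [S=[clo(λy. 4, ∅) :: -3 :: 8] | E=∅ | C=[AP :: PRIM2(mul)] | D=∅]
6. [S=∅ | E={y↦-3} | C=[4] | D=[([8], ∅, [PRIM2(mul)])]]
7. [S=[4] | E={y↦-3} | C=∅ | D=[([8], ∅, [PRIM2(mul)])]]
8. [S=[4 :: 8] | E=∅ | C=[PRIM2(mul)] | D=∅]
9. [S=[32] | E=∅ | C=∅ | D=∅]
→ final value 32

Answer: 32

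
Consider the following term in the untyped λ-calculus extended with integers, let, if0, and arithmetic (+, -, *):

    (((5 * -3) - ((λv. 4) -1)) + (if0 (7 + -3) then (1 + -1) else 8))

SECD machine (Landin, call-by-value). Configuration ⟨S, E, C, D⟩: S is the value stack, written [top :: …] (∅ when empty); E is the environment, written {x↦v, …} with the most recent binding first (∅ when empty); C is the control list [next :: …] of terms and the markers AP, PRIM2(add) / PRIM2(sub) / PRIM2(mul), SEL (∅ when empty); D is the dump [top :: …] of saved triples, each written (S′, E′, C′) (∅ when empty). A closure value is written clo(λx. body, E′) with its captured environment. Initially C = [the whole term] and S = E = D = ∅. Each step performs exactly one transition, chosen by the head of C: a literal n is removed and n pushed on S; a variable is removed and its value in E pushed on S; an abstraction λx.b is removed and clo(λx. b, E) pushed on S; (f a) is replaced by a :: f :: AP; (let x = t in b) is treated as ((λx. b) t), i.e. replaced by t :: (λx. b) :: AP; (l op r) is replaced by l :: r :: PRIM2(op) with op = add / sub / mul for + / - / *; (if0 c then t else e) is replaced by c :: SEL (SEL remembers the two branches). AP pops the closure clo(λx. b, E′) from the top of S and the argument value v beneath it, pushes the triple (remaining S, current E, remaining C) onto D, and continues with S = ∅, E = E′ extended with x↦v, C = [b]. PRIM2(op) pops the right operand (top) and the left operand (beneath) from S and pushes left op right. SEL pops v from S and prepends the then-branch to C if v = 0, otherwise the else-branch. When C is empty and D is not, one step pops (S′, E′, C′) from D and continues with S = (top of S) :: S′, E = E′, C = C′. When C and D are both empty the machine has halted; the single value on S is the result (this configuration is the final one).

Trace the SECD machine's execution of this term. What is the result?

t=0: [S=∅ | E=∅ | C=[(((5 * -3) - ((λv. 4) -1)) + (if0 (7 + -3) then (1 + -1) else 8))] | D=∅]
t=1: [S=∅ | E=∅ | C=[((5 * -3) - ((λv. 4) -1)) :: (if0 (7 + -3) then (1 + -1) else 8) :: PRIM2(add)] | D=∅]
t=2: [S=∅ | E=∅ | C=[(5 * -3) :: ((λv. 4) -1) :: PRIM2(sub) :: (if0 (7 + -3) then (1 + -1) else 8) :: PRIM2(add)] | D=∅]
t=3: [S=∅ | E=∅ | C=[5 :: -3 :: PRIM2(mul) :: ((λv. 4) -1) :: PRIM2(sub) :: (if0 (7 + -3) then (1 + -1) else 8) :: PRIM2(add)] | D=∅]
t=4: [S=[5] | E=∅ | C=[-3 :: PRIM2(mul) :: ((λv. 4) -1) :: PRIM2(sub) :: (if0 (7 + -3) then (1 + -1) else 8) :: PRIM2(add)] | D=∅]
t=5: [S=[-3 :: 5] | E=∅ | C=[PRIM2(mul) :: ((λv. 4) -1) :: PRIM2(sub) :: (if0 (7 + -3) then (1 + -1) else 8) :: PRIM2(add)] | D=∅]
t=6: [S=[-15] | E=∅ | C=[((λv. 4) -1) :: PRIM2(sub) :: (if0 (7 + -3) then (1 + -1) else 8) :: PRIM2(add)] | D=∅]
t=7: [S=[-15] | E=∅ | C=[-1 :: (λv. 4) :: AP :: PRIM2(sub) :: (if0 (7 + -3) then (1 + -1) else 8) :: PRIM2(add)] | D=∅]
t=8: [S=[-1 :: -15] | E=∅ | C=[(λv. 4) :: AP :: PRIM2(sub) :: (if0 (7 + -3) then (1 + -1) else 8) :: PRIM2(add)] | D=∅]
t=9: [S=[clo(λv. 4, ∅) :: -1 :: -15] | E=∅ | C=[AP :: PRIM2(sub) :: (if0 (7 + -3) then (1 + -1) else 8) :: PRIM2(add)] | D=∅]
t=10: [S=∅ | E={v↦-1} | C=[4] | D=[([-15], ∅, [PRIM2(sub) :: (if0 (7 + -3) then (1 + -1) else 8) :: PRIM2(add)])]]
t=11: [S=[4] | E={v↦-1} | C=∅ | D=[([-15], ∅, [PRIM2(sub) :: (if0 (7 + -3) then (1 + -1) else 8) :: PRIM2(add)])]]
t=12: [S=[4 :: -15] | E=∅ | C=[PRIM2(sub) :: (if0 (7 + -3) then (1 + -1) else 8) :: PRIM2(add)] | D=∅]
t=13: [S=[-19] | E=∅ | C=[(if0 (7 + -3) then (1 + -1) else 8) :: PRIM2(add)] | D=∅]
t=14: [S=[-19] | E=∅ | C=[(7 + -3) :: SEL :: PRIM2(add)] | D=∅]
t=15: [S=[-19] | E=∅ | C=[7 :: -3 :: PRIM2(add) :: SEL :: PRIM2(add)] | D=∅]
t=16: [S=[7 :: -19] | E=∅ | C=[-3 :: PRIM2(add) :: SEL :: PRIM2(add)] | D=∅]
t=17: [S=[-3 :: 7 :: -19] | E=∅ | C=[PRIM2(add) :: SEL :: PRIM2(add)] | D=∅]
t=18: [S=[4 :: -19] | E=∅ | C=[SEL :: PRIM2(add)] | D=∅]
t=19: [S=[-19] | E=∅ | C=[8 :: PRIM2(add)] | D=∅]
t=20: [S=[8 :: -19] | E=∅ | C=[PRIM2(add)] | D=∅]
t=21: [S=[-11] | E=∅ | C=∅ | D=∅]
→ final value -11

Answer: -11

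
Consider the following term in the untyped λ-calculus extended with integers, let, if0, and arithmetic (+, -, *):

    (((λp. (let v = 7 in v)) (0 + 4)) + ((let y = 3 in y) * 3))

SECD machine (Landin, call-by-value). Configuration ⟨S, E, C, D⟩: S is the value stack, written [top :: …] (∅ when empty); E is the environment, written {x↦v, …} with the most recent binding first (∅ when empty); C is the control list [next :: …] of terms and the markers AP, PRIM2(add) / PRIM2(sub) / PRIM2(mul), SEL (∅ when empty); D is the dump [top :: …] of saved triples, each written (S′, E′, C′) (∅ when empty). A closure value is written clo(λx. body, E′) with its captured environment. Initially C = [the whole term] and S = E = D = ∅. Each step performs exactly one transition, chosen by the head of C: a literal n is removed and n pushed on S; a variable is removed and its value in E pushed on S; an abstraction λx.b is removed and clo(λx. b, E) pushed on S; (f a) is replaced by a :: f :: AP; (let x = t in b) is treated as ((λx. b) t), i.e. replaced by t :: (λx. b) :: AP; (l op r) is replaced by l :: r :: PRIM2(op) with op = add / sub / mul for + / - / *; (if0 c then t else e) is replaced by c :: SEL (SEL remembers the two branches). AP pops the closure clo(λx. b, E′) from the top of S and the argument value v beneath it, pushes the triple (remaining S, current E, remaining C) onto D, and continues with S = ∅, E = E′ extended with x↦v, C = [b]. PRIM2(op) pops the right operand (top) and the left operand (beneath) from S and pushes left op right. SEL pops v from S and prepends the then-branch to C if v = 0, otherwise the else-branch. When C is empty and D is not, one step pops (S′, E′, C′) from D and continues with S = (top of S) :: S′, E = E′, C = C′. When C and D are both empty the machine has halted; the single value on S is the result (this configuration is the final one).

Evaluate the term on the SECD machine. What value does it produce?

step 0: <S=∅, E=∅, C=[(((λp. (let v = 7 in v)) (0 + 4)) + ((let y = 3 in y) * 3))], D=∅>
step 1: <S=∅, E=∅, C=[((λp. (let v = 7 in v)) (0 + 4)) :: ((let y = 3 in y) * 3) :: PRIM2(add)], D=∅>
step 2: <S=∅, E=∅, C=[(0 + 4) :: (λp. (let v = 7 in v)) :: AP :: ((let y = 3 in y) * 3) :: PRIM2(add)], D=∅>
step 3: <S=∅, E=∅, C=[0 :: 4 :: PRIM2(add) :: (λp. (let v = 7 in v)) :: AP :: ((let y = 3 in y) * 3) :: PRIM2(add)], D=∅>
step 4: <S=[0], E=∅, C=[4 :: PRIM2(add) :: (λp. (let v = 7 in v)) :: AP :: ((let y = 3 in y) * 3) :: PRIM2(add)], D=∅>
step 5: <S=[4 :: 0], E=∅, C=[PRIM2(add) :: (λp. (let v = 7 in v)) :: AP :: ((let y = 3 in y) * 3) :: PRIM2(add)], D=∅>
step 6: <S=[4], E=∅, C=[(λp. (let v = 7 in v)) :: AP :: ((let y = 3 in y) * 3) :: PRIM2(add)], D=∅>
step 7: <S=[clo(λp. (let v = 7 in v), ∅) :: 4], E=∅, C=[AP :: ((let y = 3 in y) * 3) :: PRIM2(add)], D=∅>
step 8: <S=∅, E={p↦4}, C=[(let v = 7 in v)], D=[(∅, ∅, [((let y = 3 in y) * 3) :: PRIM2(add)])]>
step 9: <S=∅, E={p↦4}, C=[7 :: (λv. v) :: AP], D=[(∅, ∅, [((let y = 3 in y) * 3) :: PRIM2(add)])]>
step 10: <S=[7], E={p↦4}, C=[(λv. v) :: AP], D=[(∅, ∅, [((let y = 3 in y) * 3) :: PRIM2(add)])]>
step 11: <S=[clo(λv. v, {p↦4}) :: 7], E={p↦4}, C=[AP], D=[(∅, ∅, [((let y = 3 in y) * 3) :: PRIM2(add)])]>
step 12: <S=∅, E={v↦7, p↦4}, C=[v], D=[(∅, {p↦4}, ∅) :: (∅, ∅, [((let y = 3 in y) * 3) :: PRIM2(add)])]>
step 13: <S=[7], E={v↦7, p↦4}, C=∅, D=[(∅, {p↦4}, ∅) :: (∅, ∅, [((let y = 3 in y) * 3) :: PRIM2(add)])]>
step 14: <S=[7], E={p↦4}, C=∅, D=[(∅, ∅, [((let y = 3 in y) * 3) :: PRIM2(add)])]>
step 15: <S=[7], E=∅, C=[((let y = 3 in y) * 3) :: PRIM2(add)], D=∅>
step 16: <S=[7], E=∅, C=[(let y = 3 in y) :: 3 :: PRIM2(mul) :: PRIM2(add)], D=∅>
step 17: <S=[7], E=∅, C=[3 :: (λy. y) :: AP :: 3 :: PRIM2(mul) :: PRIM2(add)], D=∅>
step 18: <S=[3 :: 7], E=∅, C=[(λy. y) :: AP :: 3 :: PRIM2(mul) :: PRIM2(add)], D=∅>
step 19: <S=[clo(λy. y, ∅) :: 3 :: 7], E=∅, C=[AP :: 3 :: PRIM2(mul) :: PRIM2(add)], D=∅>
step 20: <S=∅, E={y↦3}, C=[y], D=[([7], ∅, [3 :: PRIM2(mul) :: PRIM2(add)])]>
step 21: <S=[3], E={y↦3}, C=∅, D=[([7], ∅, [3 :: PRIM2(mul) :: PRIM2(add)])]>
step 22: <S=[3 :: 7], E=∅, C=[3 :: PRIM2(mul) :: PRIM2(add)], D=∅>
step 23: <S=[3 :: 3 :: 7], E=∅, C=[PRIM2(mul) :: PRIM2(add)], D=∅>
step 24: <S=[9 :: 7], E=∅, C=[PRIM2(add)], D=∅>
step 25: <S=[16], E=∅, C=∅, D=∅>
→ final value 16

Answer: 16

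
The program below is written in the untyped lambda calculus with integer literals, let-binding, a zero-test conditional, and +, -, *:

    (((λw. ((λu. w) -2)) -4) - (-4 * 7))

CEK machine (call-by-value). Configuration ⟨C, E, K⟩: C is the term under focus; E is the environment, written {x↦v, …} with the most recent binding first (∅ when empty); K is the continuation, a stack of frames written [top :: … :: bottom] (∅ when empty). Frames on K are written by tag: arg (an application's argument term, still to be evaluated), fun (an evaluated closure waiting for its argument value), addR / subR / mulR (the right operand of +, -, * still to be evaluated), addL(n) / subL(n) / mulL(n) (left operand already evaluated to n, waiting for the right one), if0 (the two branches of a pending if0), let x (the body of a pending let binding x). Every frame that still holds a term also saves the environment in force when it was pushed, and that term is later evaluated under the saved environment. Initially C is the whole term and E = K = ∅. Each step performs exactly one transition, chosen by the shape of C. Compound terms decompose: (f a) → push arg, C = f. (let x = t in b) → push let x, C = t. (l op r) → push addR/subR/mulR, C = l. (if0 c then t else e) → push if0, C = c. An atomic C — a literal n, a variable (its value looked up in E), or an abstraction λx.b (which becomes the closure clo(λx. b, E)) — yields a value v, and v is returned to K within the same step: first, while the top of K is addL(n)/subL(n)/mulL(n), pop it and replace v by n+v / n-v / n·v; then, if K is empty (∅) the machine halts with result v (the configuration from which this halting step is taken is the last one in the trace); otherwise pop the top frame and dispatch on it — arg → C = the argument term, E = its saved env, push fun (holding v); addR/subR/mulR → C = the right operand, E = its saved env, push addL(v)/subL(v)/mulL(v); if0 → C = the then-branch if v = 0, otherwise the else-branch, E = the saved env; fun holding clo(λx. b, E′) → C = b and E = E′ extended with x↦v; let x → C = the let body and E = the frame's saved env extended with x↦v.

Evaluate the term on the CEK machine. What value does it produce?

Answer: 24

Machine steps:
0. ⟨C=(((λw. ((λu. w) -2)) -4) - (-4 * 7)); E=∅; K=∅⟩
1. ⟨C=((λw. ((λu. w) -2)) -4); E=∅; K=[subR]⟩
2. ⟨C=(λw. ((λu. w) -2)); E=∅; K=[arg :: subR]⟩
3. ⟨C=-4; E=∅; K=[fun :: subR]⟩
4. ⟨C=((λu. w) -2); E={w↦-4}; K=[subR]⟩
5. ⟨C=(λu. w); E={w↦-4}; K=[arg :: subR]⟩
6. ⟨C=-2; E={w↦-4}; K=[fun :: subR]⟩
7. ⟨C=w; E={u↦-2, w↦-4}; K=[subR]⟩
8. ⟨C=(-4 * 7); E=∅; K=[subL(-4)]⟩
9. ⟨C=-4; E=∅; K=[mulR :: subL(-4)]⟩
10. ⟨C=7; E=∅; K=[mulL(-4) :: subL(-4)]⟩
→ final value 24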